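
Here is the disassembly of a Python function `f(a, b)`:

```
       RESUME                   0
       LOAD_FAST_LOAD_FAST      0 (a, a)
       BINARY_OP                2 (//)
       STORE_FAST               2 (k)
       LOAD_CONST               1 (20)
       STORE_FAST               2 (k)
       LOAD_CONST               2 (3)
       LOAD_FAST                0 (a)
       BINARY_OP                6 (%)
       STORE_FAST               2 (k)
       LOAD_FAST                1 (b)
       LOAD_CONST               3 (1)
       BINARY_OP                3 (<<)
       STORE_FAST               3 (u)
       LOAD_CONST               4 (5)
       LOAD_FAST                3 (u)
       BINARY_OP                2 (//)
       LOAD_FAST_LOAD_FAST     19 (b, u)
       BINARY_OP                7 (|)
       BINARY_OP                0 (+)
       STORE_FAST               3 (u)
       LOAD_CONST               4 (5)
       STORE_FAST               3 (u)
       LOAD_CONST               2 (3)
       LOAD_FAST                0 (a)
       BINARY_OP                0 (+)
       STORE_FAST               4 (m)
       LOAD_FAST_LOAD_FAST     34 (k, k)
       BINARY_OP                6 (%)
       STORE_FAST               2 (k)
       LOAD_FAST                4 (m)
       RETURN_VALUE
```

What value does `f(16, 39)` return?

LOAD_FAST_LOAD_FAST a,a → push 16,16. Stack: [16, 16]
BINARY_OP // → 16 // 16 = 1. Stack: [1]
STORE_FAST k → k=1. Stack: []
LOAD_CONST → push 20. Stack: [20]
STORE_FAST k → k=20. Stack: []
LOAD_CONST → push 3. Stack: [3]
LOAD_FAST a → push 16. Stack: [3, 16]
BINARY_OP % → 3 % 16 = 3. Stack: [3]
STORE_FAST k → k=3. Stack: []
LOAD_FAST b → push 39. Stack: [39]
LOAD_CONST → push 1. Stack: [39, 1]
BINARY_OP << → 39 << 1 = 78. Stack: [78]
STORE_FAST u → u=78. Stack: []
LOAD_CONST → push 5. Stack: [5]
LOAD_FAST u → push 78. Stack: [5, 78]
BINARY_OP // → 5 // 78 = 0. Stack: [0]
LOAD_FAST_LOAD_FAST b,u → push 39,78. Stack: [0, 39, 78]
BINARY_OP | → 39 | 78 = 111. Stack: [0, 111]
BINARY_OP + → 0 + 111 = 111. Stack: [111]
STORE_FAST u → u=111. Stack: []
LOAD_CONST → push 5. Stack: [5]
STORE_FAST u → u=5. Stack: []
LOAD_CONST → push 3. Stack: [3]
LOAD_FAST a → push 16. Stack: [3, 16]
BINARY_OP + → 3 + 16 = 19. Stack: [19]
STORE_FAST m → m=19. Stack: []
LOAD_FAST_LOAD_FAST k,k → push 3,3. Stack: [3, 3]
BINARY_OP % → 3 % 3 = 0. Stack: [0]
STORE_FAST k → k=0. Stack: []
LOAD_FAST m → push 19. Stack: [19]
RETURN_VALUE → return 19.

19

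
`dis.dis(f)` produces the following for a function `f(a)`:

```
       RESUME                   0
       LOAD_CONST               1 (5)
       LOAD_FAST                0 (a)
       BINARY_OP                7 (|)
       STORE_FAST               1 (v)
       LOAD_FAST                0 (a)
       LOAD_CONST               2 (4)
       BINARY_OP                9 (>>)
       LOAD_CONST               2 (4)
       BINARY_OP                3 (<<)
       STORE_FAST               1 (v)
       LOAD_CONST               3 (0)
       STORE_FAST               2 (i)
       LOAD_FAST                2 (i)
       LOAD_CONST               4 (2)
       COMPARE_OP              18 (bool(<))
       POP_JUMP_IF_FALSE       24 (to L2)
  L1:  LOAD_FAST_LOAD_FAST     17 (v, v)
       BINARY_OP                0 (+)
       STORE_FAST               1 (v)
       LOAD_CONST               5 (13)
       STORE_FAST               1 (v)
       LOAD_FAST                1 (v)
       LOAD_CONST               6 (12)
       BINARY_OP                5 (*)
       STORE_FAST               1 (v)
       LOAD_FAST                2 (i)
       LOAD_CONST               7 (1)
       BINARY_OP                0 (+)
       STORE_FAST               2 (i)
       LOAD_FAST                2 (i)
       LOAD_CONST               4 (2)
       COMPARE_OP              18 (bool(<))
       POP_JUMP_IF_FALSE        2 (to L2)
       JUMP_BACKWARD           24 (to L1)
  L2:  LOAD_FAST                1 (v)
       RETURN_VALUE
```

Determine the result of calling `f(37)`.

156

LOAD_CONST → push 5. Stack: [5]
LOAD_FAST a → push 37. Stack: [5, 37]
BINARY_OP | → 5 | 37 = 37. Stack: [37]
STORE_FAST v → v=37. Stack: []
LOAD_FAST a → push 37. Stack: [37]
LOAD_CONST → push 4. Stack: [37, 4]
BINARY_OP >> → 37 >> 4 = 2. Stack: [2]
LOAD_CONST → push 4. Stack: [2, 4]
BINARY_OP << → 2 << 4 = 32. Stack: [32]
STORE_FAST v → v=32. Stack: []
LOAD_CONST → push 0. Stack: [0]
STORE_FAST i → i=0. Stack: []
LOAD_FAST i → push 0. Stack: [0]
LOAD_CONST → push 2. Stack: [0, 2]
COMPARE_OP bool(<) → 0 vs 2 = True. Stack: [True]
POP_JUMP_IF_FALSE → pop True; no jump. Stack: []
LOAD_FAST_LOAD_FAST v,v → push 32,32. Stack: [32, 32]
BINARY_OP + → 32 + 32 = 64. Stack: [64]
STORE_FAST v → v=64. Stack: []
LOAD_CONST → push 13. Stack: [13]
STORE_FAST v → v=13. Stack: []
LOAD_FAST v → push 13. Stack: [13]
LOAD_CONST → push 12. Stack: [13, 12]
BINARY_OP * → 13 * 12 = 156. Stack: [156]
STORE_FAST v → v=156. Stack: []
LOAD_FAST i → push 0. Stack: [0]
LOAD_CONST → push 1. Stack: [0, 1]
BINARY_OP + → 0 + 1 = 1. Stack: [1]
STORE_FAST i → i=1. Stack: []
LOAD_FAST i → push 1. Stack: [1]
LOAD_CONST → push 2. Stack: [1, 2]
COMPARE_OP bool(<) → 1 vs 2 = True. Stack: [True]
POP_JUMP_IF_FALSE → pop True; no jump. Stack: []
LOAD_FAST_LOAD_FAST v,v → push 156,156. Stack: [156, 156]
BINARY_OP + → 156 + 156 = 312. Stack: [312]
STORE_FAST v → v=312. Stack: []
LOAD_CONST → push 13. Stack: [13]
STORE_FAST v → v=13. Stack: []
LOAD_FAST v → push 13. Stack: [13]
LOAD_CONST → push 12. Stack: [13, 12]
BINARY_OP * → 13 * 12 = 156. Stack: [156]
STORE_FAST v → v=156. Stack: []
LOAD_FAST i → push 1. Stack: [1]
LOAD_CONST → push 1. Stack: [1, 1]
BINARY_OP + → 1 + 1 = 2. Stack: [2]
STORE_FAST i → i=2. Stack: []
LOAD_FAST i → push 2. Stack: [2]
LOAD_CONST → push 2. Stack: [2, 2]
COMPARE_OP bool(<) → 2 vs 2 = False. Stack: [False]
POP_JUMP_IF_FALSE → pop False; jump. Stack: []
LOAD_FAST v → push 156. Stack: [156]
RETURN_VALUE → return 156.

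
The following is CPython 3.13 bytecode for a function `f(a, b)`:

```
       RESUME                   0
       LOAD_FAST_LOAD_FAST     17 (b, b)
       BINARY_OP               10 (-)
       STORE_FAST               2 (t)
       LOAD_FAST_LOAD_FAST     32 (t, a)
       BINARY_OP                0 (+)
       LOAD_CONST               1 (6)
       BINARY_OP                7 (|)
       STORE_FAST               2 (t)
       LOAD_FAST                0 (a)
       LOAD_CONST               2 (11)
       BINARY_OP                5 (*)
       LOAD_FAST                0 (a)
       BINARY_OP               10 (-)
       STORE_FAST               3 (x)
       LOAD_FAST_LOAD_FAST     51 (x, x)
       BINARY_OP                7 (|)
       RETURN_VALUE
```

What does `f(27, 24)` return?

270

LOAD_FAST_LOAD_FAST b,b → push 24,24. Stack: [24, 24]
BINARY_OP - → 24 - 24 = 0. Stack: [0]
STORE_FAST t → t=0. Stack: []
LOAD_FAST_LOAD_FAST t,a → push 0,27. Stack: [0, 27]
BINARY_OP + → 0 + 27 = 27. Stack: [27]
LOAD_CONST → push 6. Stack: [27, 6]
BINARY_OP | → 27 | 6 = 31. Stack: [31]
STORE_FAST t → t=31. Stack: []
LOAD_FAST a → push 27. Stack: [27]
LOAD_CONST → push 11. Stack: [27, 11]
BINARY_OP * → 27 * 11 = 297. Stack: [297]
LOAD_FAST a → push 27. Stack: [297, 27]
BINARY_OP - → 297 - 27 = 270. Stack: [270]
STORE_FAST x → x=270. Stack: []
LOAD_FAST_LOAD_FAST x,x → push 270,270. Stack: [270, 270]
BINARY_OP | → 270 | 270 = 270. Stack: [270]
RETURN_VALUE → return 270.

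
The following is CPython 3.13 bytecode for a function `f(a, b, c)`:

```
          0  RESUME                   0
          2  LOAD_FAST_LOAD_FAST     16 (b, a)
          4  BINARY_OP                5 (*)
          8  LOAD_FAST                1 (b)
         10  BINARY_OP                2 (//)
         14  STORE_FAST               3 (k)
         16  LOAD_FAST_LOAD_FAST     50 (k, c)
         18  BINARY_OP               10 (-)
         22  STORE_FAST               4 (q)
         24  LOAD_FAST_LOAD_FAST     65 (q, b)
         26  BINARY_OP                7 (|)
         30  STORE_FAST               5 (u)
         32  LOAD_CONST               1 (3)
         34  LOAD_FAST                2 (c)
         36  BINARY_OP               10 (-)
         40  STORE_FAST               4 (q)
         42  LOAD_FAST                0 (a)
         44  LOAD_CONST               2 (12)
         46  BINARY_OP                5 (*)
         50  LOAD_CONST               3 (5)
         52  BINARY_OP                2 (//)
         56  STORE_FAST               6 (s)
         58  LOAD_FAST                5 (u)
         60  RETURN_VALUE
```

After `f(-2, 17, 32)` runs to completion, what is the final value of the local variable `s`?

LOAD_FAST_LOAD_FAST b,a → push 17,-2. Stack: [17, -2]
BINARY_OP * → 17 * -2 = -34. Stack: [-34]
LOAD_FAST b → push 17. Stack: [-34, 17]
BINARY_OP // → -34 // 17 = -2. Stack: [-2]
STORE_FAST k → k=-2. Stack: []
LOAD_FAST_LOAD_FAST k,c → push -2,32. Stack: [-2, 32]
BINARY_OP - → -2 - 32 = -34. Stack: [-34]
STORE_FAST q → q=-34. Stack: []
LOAD_FAST_LOAD_FAST q,b → push -34,17. Stack: [-34, 17]
BINARY_OP | → -34 | 17 = -33. Stack: [-33]
STORE_FAST u → u=-33. Stack: []
LOAD_CONST → push 3. Stack: [3]
LOAD_FAST c → push 32. Stack: [3, 32]
BINARY_OP - → 3 - 32 = -29. Stack: [-29]
STORE_FAST q → q=-29. Stack: []
LOAD_FAST a → push -2. Stack: [-2]
LOAD_CONST → push 12. Stack: [-2, 12]
BINARY_OP * → -2 * 12 = -24. Stack: [-24]
LOAD_CONST → push 5. Stack: [-24, 5]
BINARY_OP // → -24 // 5 = -5. Stack: [-5]
STORE_FAST s → s=-5. Stack: []
LOAD_FAST u → push -33. Stack: [-33]
RETURN_VALUE → return -33.

-5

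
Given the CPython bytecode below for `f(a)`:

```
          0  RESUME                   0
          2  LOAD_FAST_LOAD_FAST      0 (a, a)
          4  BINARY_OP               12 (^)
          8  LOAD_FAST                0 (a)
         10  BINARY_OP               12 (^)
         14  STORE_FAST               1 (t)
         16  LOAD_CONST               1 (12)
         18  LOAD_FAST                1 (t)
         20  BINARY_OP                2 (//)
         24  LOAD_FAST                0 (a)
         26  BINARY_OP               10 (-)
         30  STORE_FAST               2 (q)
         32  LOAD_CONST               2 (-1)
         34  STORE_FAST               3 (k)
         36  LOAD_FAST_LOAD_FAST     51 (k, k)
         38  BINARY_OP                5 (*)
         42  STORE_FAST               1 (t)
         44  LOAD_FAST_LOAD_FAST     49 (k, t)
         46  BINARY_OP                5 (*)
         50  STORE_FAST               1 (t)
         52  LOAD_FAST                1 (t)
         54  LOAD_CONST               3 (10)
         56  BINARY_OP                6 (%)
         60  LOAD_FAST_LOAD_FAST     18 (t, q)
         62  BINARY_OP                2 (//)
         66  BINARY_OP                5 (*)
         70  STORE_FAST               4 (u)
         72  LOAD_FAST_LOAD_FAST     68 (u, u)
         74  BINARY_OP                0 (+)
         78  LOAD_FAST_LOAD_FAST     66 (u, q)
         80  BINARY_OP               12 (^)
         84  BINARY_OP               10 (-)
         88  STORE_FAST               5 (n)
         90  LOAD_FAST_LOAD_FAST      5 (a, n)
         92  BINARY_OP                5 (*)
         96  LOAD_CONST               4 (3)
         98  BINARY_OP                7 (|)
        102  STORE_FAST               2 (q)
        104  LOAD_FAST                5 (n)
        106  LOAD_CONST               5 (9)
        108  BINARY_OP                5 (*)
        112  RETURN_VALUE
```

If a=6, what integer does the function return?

LOAD_FAST_LOAD_FAST a,a → push 6,6. Stack: [6, 6]
BINARY_OP ^ → 6 ^ 6 = 0. Stack: [0]
LOAD_FAST a → push 6. Stack: [0, 6]
BINARY_OP ^ → 0 ^ 6 = 6. Stack: [6]
STORE_FAST t → t=6. Stack: []
LOAD_CONST → push 12. Stack: [12]
LOAD_FAST t → push 6. Stack: [12, 6]
BINARY_OP // → 12 // 6 = 2. Stack: [2]
LOAD_FAST a → push 6. Stack: [2, 6]
BINARY_OP - → 2 - 6 = -4. Stack: [-4]
STORE_FAST q → q=-4. Stack: []
LOAD_CONST → push -1. Stack: [-1]
STORE_FAST k → k=-1. Stack: []
LOAD_FAST_LOAD_FAST k,k → push -1,-1. Stack: [-1, -1]
BINARY_OP * → -1 * -1 = 1. Stack: [1]
STORE_FAST t → t=1. Stack: []
LOAD_FAST_LOAD_FAST k,t → push -1,1. Stack: [-1, 1]
BINARY_OP * → -1 * 1 = -1. Stack: [-1]
STORE_FAST t → t=-1. Stack: []
LOAD_FAST t → push -1. Stack: [-1]
LOAD_CONST → push 10. Stack: [-1, 10]
BINARY_OP % → -1 % 10 = 9. Stack: [9]
LOAD_FAST_LOAD_FAST t,q → push -1,-4. Stack: [9, -1, -4]
BINARY_OP // → -1 // -4 = 0. Stack: [9, 0]
BINARY_OP * → 9 * 0 = 0. Stack: [0]
STORE_FAST u → u=0. Stack: []
LOAD_FAST_LOAD_FAST u,u → push 0,0. Stack: [0, 0]
BINARY_OP + → 0 + 0 = 0. Stack: [0]
LOAD_FAST_LOAD_FAST u,q → push 0,-4. Stack: [0, 0, -4]
BINARY_OP ^ → 0 ^ -4 = -4. Stack: [0, -4]
BINARY_OP - → 0 - -4 = 4. Stack: [4]
STORE_FAST n → n=4. Stack: []
LOAD_FAST_LOAD_FAST a,n → push 6,4. Stack: [6, 4]
BINARY_OP * → 6 * 4 = 24. Stack: [24]
LOAD_CONST → push 3. Stack: [24, 3]
BINARY_OP | → 24 | 3 = 27. Stack: [27]
STORE_FAST q → q=27. Stack: []
LOAD_FAST n → push 4. Stack: [4]
LOAD_CONST → push 9. Stack: [4, 9]
BINARY_OP * → 4 * 9 = 36. Stack: [36]
RETURN_VALUE → return 36.

36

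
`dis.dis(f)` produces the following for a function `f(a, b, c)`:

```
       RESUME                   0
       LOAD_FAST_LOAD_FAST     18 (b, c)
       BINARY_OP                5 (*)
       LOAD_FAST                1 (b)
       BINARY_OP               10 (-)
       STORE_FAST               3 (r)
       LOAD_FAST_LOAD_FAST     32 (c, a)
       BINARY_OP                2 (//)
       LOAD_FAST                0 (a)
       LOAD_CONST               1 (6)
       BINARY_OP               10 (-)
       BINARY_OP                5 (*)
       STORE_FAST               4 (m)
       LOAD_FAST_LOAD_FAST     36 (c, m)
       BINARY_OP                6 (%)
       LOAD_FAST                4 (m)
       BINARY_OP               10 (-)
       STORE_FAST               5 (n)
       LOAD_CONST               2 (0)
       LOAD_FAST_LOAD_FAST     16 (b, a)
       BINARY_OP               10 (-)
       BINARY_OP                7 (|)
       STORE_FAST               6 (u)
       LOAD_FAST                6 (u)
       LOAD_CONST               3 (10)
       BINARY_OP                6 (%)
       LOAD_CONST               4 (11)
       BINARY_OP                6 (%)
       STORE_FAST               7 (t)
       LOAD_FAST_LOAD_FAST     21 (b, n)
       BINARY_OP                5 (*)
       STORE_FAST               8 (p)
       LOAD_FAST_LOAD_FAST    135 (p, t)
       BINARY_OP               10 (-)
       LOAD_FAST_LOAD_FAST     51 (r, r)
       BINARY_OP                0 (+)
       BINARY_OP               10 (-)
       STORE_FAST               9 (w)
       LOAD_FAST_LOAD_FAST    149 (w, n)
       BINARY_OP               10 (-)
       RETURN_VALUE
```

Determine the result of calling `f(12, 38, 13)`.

-1103

LOAD_FAST_LOAD_FAST b,c → push 38,13. Stack: [38, 13]
BINARY_OP * → 38 * 13 = 494. Stack: [494]
LOAD_FAST b → push 38. Stack: [494, 38]
BINARY_OP - → 494 - 38 = 456. Stack: [456]
STORE_FAST r → r=456. Stack: []
LOAD_FAST_LOAD_FAST c,a → push 13,12. Stack: [13, 12]
BINARY_OP // → 13 // 12 = 1. Stack: [1]
LOAD_FAST a → push 12. Stack: [1, 12]
LOAD_CONST → push 6. Stack: [1, 12, 6]
BINARY_OP - → 12 - 6 = 6. Stack: [1, 6]
BINARY_OP * → 1 * 6 = 6. Stack: [6]
STORE_FAST m → m=6. Stack: []
LOAD_FAST_LOAD_FAST c,m → push 13,6. Stack: [13, 6]
BINARY_OP % → 13 % 6 = 1. Stack: [1]
LOAD_FAST m → push 6. Stack: [1, 6]
BINARY_OP - → 1 - 6 = -5. Stack: [-5]
STORE_FAST n → n=-5. Stack: []
LOAD_CONST → push 0. Stack: [0]
LOAD_FAST_LOAD_FAST b,a → push 38,12. Stack: [0, 38, 12]
BINARY_OP - → 38 - 12 = 26. Stack: [0, 26]
BINARY_OP | → 0 | 26 = 26. Stack: [26]
STORE_FAST u → u=26. Stack: []
LOAD_FAST u → push 26. Stack: [26]
LOAD_CONST → push 10. Stack: [26, 10]
BINARY_OP % → 26 % 10 = 6. Stack: [6]
LOAD_CONST → push 11. Stack: [6, 11]
BINARY_OP % → 6 % 11 = 6. Stack: [6]
STORE_FAST t → t=6. Stack: []
LOAD_FAST_LOAD_FAST b,n → push 38,-5. Stack: [38, -5]
BINARY_OP * → 38 * -5 = -190. Stack: [-190]
STORE_FAST p → p=-190. Stack: []
LOAD_FAST_LOAD_FAST p,t → push -190,6. Stack: [-190, 6]
BINARY_OP - → -190 - 6 = -196. Stack: [-196]
LOAD_FAST_LOAD_FAST r,r → push 456,456. Stack: [-196, 456, 456]
BINARY_OP + → 456 + 456 = 912. Stack: [-196, 912]
BINARY_OP - → -196 - 912 = -1108. Stack: [-1108]
STORE_FAST w → w=-1108. Stack: []
LOAD_FAST_LOAD_FAST w,n → push -1108,-5. Stack: [-1108, -5]
BINARY_OP - → -1108 - -5 = -1103. Stack: [-1103]
RETURN_VALUE → return -1103.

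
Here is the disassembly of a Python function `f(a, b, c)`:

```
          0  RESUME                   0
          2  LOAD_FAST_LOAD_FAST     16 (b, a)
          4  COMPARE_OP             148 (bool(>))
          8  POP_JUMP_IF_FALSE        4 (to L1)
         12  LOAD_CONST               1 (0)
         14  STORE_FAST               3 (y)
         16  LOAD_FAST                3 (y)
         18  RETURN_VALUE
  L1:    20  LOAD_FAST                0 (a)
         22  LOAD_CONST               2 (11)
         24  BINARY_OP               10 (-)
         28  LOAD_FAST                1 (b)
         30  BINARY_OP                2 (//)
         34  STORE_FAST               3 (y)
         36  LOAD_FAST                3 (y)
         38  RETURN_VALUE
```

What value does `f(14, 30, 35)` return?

0

LOAD_FAST_LOAD_FAST b,a → push 30,14. Stack: [30, 14]
COMPARE_OP bool(>) → 30 vs 14 = True. Stack: [True]
POP_JUMP_IF_FALSE → pop True; no jump. Stack: []
LOAD_CONST → push 0. Stack: [0]
STORE_FAST y → y=0. Stack: []
LOAD_FAST y → push 0. Stack: [0]
RETURN_VALUE → return 0.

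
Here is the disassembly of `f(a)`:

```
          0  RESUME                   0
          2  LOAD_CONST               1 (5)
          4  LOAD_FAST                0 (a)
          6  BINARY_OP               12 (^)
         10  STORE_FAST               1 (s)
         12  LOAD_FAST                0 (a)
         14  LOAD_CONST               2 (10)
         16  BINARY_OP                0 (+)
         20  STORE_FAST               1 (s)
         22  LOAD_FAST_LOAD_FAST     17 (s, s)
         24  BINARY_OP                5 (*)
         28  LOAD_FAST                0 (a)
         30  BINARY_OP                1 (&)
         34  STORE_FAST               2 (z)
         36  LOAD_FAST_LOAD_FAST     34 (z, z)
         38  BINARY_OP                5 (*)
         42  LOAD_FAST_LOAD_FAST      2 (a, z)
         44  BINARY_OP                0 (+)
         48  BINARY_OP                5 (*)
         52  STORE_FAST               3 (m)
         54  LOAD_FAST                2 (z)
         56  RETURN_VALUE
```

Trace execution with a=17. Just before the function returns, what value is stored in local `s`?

27

LOAD_CONST → push 5. Stack: [5]
LOAD_FAST a → push 17. Stack: [5, 17]
BINARY_OP ^ → 5 ^ 17 = 20. Stack: [20]
STORE_FAST s → s=20. Stack: []
LOAD_FAST a → push 17. Stack: [17]
LOAD_CONST → push 10. Stack: [17, 10]
BINARY_OP + → 17 + 10 = 27. Stack: [27]
STORE_FAST s → s=27. Stack: []
LOAD_FAST_LOAD_FAST s,s → push 27,27. Stack: [27, 27]
BINARY_OP * → 27 * 27 = 729. Stack: [729]
LOAD_FAST a → push 17. Stack: [729, 17]
BINARY_OP & → 729 & 17 = 17. Stack: [17]
STORE_FAST z → z=17. Stack: []
LOAD_FAST_LOAD_FAST z,z → push 17,17. Stack: [17, 17]
BINARY_OP * → 17 * 17 = 289. Stack: [289]
LOAD_FAST_LOAD_FAST a,z → push 17,17. Stack: [289, 17, 17]
BINARY_OP + → 17 + 17 = 34. Stack: [289, 34]
BINARY_OP * → 289 * 34 = 9826. Stack: [9826]
STORE_FAST m → m=9826. Stack: []
LOAD_FAST z → push 17. Stack: [17]
RETURN_VALUE → return 17.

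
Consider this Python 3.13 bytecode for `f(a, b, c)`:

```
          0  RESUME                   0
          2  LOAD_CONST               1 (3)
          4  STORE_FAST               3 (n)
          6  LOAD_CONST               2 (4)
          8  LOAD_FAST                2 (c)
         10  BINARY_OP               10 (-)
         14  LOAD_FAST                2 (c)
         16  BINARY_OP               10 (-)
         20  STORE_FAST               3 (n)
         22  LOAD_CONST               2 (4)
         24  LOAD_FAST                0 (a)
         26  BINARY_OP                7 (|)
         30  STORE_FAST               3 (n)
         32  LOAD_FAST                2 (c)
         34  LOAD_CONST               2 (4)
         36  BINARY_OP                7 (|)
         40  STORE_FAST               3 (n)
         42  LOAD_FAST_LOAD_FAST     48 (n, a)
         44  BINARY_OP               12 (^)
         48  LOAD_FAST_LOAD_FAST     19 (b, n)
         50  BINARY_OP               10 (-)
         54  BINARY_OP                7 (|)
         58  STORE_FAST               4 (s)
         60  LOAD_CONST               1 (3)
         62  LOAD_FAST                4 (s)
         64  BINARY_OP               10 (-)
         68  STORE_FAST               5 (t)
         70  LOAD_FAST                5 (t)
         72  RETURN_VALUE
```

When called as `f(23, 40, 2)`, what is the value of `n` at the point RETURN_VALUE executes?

LOAD_CONST → push 3. Stack: [3]
STORE_FAST n → n=3. Stack: []
LOAD_CONST → push 4. Stack: [4]
LOAD_FAST c → push 2. Stack: [4, 2]
BINARY_OP - → 4 - 2 = 2. Stack: [2]
LOAD_FAST c → push 2. Stack: [2, 2]
BINARY_OP - → 2 - 2 = 0. Stack: [0]
STORE_FAST n → n=0. Stack: []
LOAD_CONST → push 4. Stack: [4]
LOAD_FAST a → push 23. Stack: [4, 23]
BINARY_OP | → 4 | 23 = 23. Stack: [23]
STORE_FAST n → n=23. Stack: []
LOAD_FAST c → push 2. Stack: [2]
LOAD_CONST → push 4. Stack: [2, 4]
BINARY_OP | → 2 | 4 = 6. Stack: [6]
STORE_FAST n → n=6. Stack: []
LOAD_FAST_LOAD_FAST n,a → push 6,23. Stack: [6, 23]
BINARY_OP ^ → 6 ^ 23 = 17. Stack: [17]
LOAD_FAST_LOAD_FAST b,n → push 40,6. Stack: [17, 40, 6]
BINARY_OP - → 40 - 6 = 34. Stack: [17, 34]
BINARY_OP | → 17 | 34 = 51. Stack: [51]
STORE_FAST s → s=51. Stack: []
LOAD_CONST → push 3. Stack: [3]
LOAD_FAST s → push 51. Stack: [3, 51]
BINARY_OP - → 3 - 51 = -48. Stack: [-48]
STORE_FAST t → t=-48. Stack: []
LOAD_FAST t → push -48. Stack: [-48]
RETURN_VALUE → return -48.

6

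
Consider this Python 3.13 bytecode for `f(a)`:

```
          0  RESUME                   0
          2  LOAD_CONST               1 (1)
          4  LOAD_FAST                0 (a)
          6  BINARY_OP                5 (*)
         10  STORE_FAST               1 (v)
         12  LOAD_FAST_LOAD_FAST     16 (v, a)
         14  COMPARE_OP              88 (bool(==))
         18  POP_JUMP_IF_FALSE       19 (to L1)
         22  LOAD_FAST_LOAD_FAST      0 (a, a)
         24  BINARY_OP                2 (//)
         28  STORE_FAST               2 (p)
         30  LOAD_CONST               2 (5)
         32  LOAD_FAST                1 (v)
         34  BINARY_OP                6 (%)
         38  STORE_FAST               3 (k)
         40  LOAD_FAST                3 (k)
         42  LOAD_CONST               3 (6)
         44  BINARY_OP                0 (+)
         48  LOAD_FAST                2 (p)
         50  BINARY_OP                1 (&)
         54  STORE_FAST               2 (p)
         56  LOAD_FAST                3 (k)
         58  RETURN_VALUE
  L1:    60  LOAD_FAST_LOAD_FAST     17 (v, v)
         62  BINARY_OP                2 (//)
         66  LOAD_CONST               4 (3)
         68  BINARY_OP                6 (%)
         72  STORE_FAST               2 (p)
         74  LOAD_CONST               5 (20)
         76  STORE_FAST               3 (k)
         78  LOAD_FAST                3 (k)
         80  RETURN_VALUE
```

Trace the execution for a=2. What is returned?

LOAD_CONST → push 1. Stack: [1]
LOAD_FAST a → push 2. Stack: [1, 2]
BINARY_OP * → 1 * 2 = 2. Stack: [2]
STORE_FAST v → v=2. Stack: []
LOAD_FAST_LOAD_FAST v,a → push 2,2. Stack: [2, 2]
COMPARE_OP bool(==) → 2 vs 2 = True. Stack: [True]
POP_JUMP_IF_FALSE → pop True; no jump. Stack: []
LOAD_FAST_LOAD_FAST a,a → push 2,2. Stack: [2, 2]
BINARY_OP // → 2 // 2 = 1. Stack: [1]
STORE_FAST p → p=1. Stack: []
LOAD_CONST → push 5. Stack: [5]
LOAD_FAST v → push 2. Stack: [5, 2]
BINARY_OP % → 5 % 2 = 1. Stack: [1]
STORE_FAST k → k=1. Stack: []
LOAD_FAST k → push 1. Stack: [1]
LOAD_CONST → push 6. Stack: [1, 6]
BINARY_OP + → 1 + 6 = 7. Stack: [7]
LOAD_FAST p → push 1. Stack: [7, 1]
BINARY_OP & → 7 & 1 = 1. Stack: [1]
STORE_FAST p → p=1. Stack: []
LOAD_FAST k → push 1. Stack: [1]
RETURN_VALUE → return 1.

1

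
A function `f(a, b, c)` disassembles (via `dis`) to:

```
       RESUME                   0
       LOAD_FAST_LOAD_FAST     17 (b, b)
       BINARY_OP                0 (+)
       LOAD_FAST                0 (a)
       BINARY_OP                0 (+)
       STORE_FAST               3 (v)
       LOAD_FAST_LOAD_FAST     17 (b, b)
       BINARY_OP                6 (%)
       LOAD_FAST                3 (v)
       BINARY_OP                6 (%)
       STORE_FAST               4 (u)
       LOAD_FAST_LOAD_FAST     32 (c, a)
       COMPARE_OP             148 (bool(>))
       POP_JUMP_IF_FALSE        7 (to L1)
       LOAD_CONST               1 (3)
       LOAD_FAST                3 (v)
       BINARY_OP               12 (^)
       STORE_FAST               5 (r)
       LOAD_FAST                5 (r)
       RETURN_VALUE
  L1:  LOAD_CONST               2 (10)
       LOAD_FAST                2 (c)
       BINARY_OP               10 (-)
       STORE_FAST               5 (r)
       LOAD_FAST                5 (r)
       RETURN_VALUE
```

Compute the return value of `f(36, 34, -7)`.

LOAD_FAST_LOAD_FAST b,b → push 34,34. Stack: [34, 34]
BINARY_OP + → 34 + 34 = 68. Stack: [68]
LOAD_FAST a → push 36. Stack: [68, 36]
BINARY_OP + → 68 + 36 = 104. Stack: [104]
STORE_FAST v → v=104. Stack: []
LOAD_FAST_LOAD_FAST b,b → push 34,34. Stack: [34, 34]
BINARY_OP % → 34 % 34 = 0. Stack: [0]
LOAD_FAST v → push 104. Stack: [0, 104]
BINARY_OP % → 0 % 104 = 0. Stack: [0]
STORE_FAST u → u=0. Stack: []
LOAD_FAST_LOAD_FAST c,a → push -7,36. Stack: [-7, 36]
COMPARE_OP bool(>) → -7 vs 36 = False. Stack: [False]
POP_JUMP_IF_FALSE → pop False; jump. Stack: []
LOAD_CONST → push 10. Stack: [10]
LOAD_FAST c → push -7. Stack: [10, -7]
BINARY_OP - → 10 - -7 = 17. Stack: [17]
STORE_FAST r → r=17. Stack: []
LOAD_FAST r → push 17. Stack: [17]
RETURN_VALUE → return 17.

17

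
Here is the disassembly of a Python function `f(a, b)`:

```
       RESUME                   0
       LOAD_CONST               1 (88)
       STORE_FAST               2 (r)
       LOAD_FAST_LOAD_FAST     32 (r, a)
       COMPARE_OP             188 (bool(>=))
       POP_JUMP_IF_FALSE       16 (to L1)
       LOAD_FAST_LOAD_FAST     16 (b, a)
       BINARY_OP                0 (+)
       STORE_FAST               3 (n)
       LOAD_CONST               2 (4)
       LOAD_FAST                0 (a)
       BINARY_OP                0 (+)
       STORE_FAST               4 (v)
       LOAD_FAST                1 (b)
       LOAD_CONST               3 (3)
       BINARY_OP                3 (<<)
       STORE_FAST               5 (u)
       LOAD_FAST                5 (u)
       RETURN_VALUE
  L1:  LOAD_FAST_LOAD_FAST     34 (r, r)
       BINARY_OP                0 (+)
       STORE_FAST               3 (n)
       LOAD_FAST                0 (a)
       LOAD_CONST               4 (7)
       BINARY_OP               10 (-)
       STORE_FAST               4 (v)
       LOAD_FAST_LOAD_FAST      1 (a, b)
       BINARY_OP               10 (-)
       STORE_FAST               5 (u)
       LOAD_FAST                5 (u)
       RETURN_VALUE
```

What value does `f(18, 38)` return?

LOAD_CONST → push 88. Stack: [88]
STORE_FAST r → r=88. Stack: []
LOAD_FAST_LOAD_FAST r,a → push 88,18. Stack: [88, 18]
COMPARE_OP bool(>=) → 88 vs 18 = True. Stack: [True]
POP_JUMP_IF_FALSE → pop True; no jump. Stack: []
LOAD_FAST_LOAD_FAST b,a → push 38,18. Stack: [38, 18]
BINARY_OP + → 38 + 18 = 56. Stack: [56]
STORE_FAST n → n=56. Stack: []
LOAD_CONST → push 4. Stack: [4]
LOAD_FAST a → push 18. Stack: [4, 18]
BINARY_OP + → 4 + 18 = 22. Stack: [22]
STORE_FAST v → v=22. Stack: []
LOAD_FAST b → push 38. Stack: [38]
LOAD_CONST → push 3. Stack: [38, 3]
BINARY_OP << → 38 << 3 = 304. Stack: [304]
STORE_FAST u → u=304. Stack: []
LOAD_FAST u → push 304. Stack: [304]
RETURN_VALUE → return 304.

304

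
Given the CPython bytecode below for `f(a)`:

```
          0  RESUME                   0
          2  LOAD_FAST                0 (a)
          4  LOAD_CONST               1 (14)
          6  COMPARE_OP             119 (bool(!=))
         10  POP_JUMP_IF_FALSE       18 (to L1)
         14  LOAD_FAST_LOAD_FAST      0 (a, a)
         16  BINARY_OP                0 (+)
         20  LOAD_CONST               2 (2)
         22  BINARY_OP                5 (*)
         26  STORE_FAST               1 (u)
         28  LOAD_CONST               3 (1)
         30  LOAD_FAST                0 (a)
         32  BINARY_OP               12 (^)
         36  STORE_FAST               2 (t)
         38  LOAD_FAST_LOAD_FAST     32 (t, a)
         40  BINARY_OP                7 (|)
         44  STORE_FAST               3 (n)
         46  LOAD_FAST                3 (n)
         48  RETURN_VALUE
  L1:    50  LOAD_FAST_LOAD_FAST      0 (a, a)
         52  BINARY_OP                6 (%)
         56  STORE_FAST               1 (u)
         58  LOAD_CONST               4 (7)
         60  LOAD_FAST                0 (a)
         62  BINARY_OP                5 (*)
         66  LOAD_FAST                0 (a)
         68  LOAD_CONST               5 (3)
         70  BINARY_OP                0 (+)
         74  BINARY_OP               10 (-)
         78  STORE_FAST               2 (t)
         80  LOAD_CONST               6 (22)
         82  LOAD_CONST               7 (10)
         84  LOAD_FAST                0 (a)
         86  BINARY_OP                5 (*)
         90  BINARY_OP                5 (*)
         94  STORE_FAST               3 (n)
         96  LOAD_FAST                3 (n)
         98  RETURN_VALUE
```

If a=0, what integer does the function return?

1

LOAD_FAST a → push 0. Stack: [0]
LOAD_CONST → push 14. Stack: [0, 14]
COMPARE_OP bool(!=) → 0 vs 14 = True. Stack: [True]
POP_JUMP_IF_FALSE → pop True; no jump. Stack: []
LOAD_FAST_LOAD_FAST a,a → push 0,0. Stack: [0, 0]
BINARY_OP + → 0 + 0 = 0. Stack: [0]
LOAD_CONST → push 2. Stack: [0, 2]
BINARY_OP * → 0 * 2 = 0. Stack: [0]
STORE_FAST u → u=0. Stack: []
LOAD_CONST → push 1. Stack: [1]
LOAD_FAST a → push 0. Stack: [1, 0]
BINARY_OP ^ → 1 ^ 0 = 1. Stack: [1]
STORE_FAST t → t=1. Stack: []
LOAD_FAST_LOAD_FAST t,a → push 1,0. Stack: [1, 0]
BINARY_OP | → 1 | 0 = 1. Stack: [1]
STORE_FAST n → n=1. Stack: []
LOAD_FAST n → push 1. Stack: [1]
RETURN_VALUE → return 1.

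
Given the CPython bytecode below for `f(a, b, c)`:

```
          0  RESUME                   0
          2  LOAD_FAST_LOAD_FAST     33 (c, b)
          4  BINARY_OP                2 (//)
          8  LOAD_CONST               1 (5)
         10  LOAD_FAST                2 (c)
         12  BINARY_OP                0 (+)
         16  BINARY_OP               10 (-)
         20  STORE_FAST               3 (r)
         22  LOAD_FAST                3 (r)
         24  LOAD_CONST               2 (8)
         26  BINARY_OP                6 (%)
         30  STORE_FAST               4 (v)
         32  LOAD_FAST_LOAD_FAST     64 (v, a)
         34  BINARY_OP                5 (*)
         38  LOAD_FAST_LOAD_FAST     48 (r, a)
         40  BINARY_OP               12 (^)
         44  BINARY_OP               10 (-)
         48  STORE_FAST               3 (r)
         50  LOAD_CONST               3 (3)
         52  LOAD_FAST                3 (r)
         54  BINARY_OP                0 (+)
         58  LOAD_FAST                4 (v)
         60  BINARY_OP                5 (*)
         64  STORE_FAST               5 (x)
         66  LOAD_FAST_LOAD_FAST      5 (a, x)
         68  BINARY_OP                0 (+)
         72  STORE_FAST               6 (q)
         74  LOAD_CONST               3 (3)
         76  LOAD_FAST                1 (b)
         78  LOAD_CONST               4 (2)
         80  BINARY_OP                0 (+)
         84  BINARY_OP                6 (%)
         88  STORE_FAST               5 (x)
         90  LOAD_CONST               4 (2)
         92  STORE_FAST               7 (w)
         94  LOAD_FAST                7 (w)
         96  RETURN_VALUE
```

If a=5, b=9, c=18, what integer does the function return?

2

LOAD_FAST_LOAD_FAST c,b → push 18,9. Stack: [18, 9]
BINARY_OP // → 18 // 9 = 2. Stack: [2]
LOAD_CONST → push 5. Stack: [2, 5]
LOAD_FAST c → push 18. Stack: [2, 5, 18]
BINARY_OP + → 5 + 18 = 23. Stack: [2, 23]
BINARY_OP - → 2 - 23 = -21. Stack: [-21]
STORE_FAST r → r=-21. Stack: []
LOAD_FAST r → push -21. Stack: [-21]
LOAD_CONST → push 8. Stack: [-21, 8]
BINARY_OP % → -21 % 8 = 3. Stack: [3]
STORE_FAST v → v=3. Stack: []
LOAD_FAST_LOAD_FAST v,a → push 3,5. Stack: [3, 5]
BINARY_OP * → 3 * 5 = 15. Stack: [15]
LOAD_FAST_LOAD_FAST r,a → push -21,5. Stack: [15, -21, 5]
BINARY_OP ^ → -21 ^ 5 = -18. Stack: [15, -18]
BINARY_OP - → 15 - -18 = 33. Stack: [33]
STORE_FAST r → r=33. Stack: []
LOAD_CONST → push 3. Stack: [3]
LOAD_FAST r → push 33. Stack: [3, 33]
BINARY_OP + → 3 + 33 = 36. Stack: [36]
LOAD_FAST v → push 3. Stack: [36, 3]
BINARY_OP * → 36 * 3 = 108. Stack: [108]
STORE_FAST x → x=108. Stack: []
LOAD_FAST_LOAD_FAST a,x → push 5,108. Stack: [5, 108]
BINARY_OP + → 5 + 108 = 113. Stack: [113]
STORE_FAST q → q=113. Stack: []
LOAD_CONST → push 3. Stack: [3]
LOAD_FAST b → push 9. Stack: [3, 9]
LOAD_CONST → push 2. Stack: [3, 9, 2]
BINARY_OP + → 9 + 2 = 11. Stack: [3, 11]
BINARY_OP % → 3 % 11 = 3. Stack: [3]
STORE_FAST x → x=3. Stack: []
LOAD_CONST → push 2. Stack: [2]
STORE_FAST w → w=2. Stack: []
LOAD_FAST w → push 2. Stack: [2]
RETURN_VALUE → return 2.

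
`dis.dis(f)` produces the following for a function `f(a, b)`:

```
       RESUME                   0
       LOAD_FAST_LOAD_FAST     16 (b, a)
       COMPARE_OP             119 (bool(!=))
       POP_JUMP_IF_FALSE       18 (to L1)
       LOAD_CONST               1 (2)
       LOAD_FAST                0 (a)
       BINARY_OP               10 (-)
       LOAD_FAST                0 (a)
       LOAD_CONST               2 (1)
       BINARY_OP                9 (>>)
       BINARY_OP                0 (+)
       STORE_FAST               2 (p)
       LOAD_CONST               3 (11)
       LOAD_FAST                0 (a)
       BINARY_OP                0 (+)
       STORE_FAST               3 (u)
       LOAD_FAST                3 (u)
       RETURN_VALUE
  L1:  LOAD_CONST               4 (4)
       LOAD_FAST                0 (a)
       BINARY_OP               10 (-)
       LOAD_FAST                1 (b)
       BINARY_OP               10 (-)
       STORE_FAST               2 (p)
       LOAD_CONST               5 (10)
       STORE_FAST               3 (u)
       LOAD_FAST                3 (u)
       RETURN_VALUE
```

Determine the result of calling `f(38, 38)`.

LOAD_FAST_LOAD_FAST b,a → push 38,38. Stack: [38, 38]
COMPARE_OP bool(!=) → 38 vs 38 = False. Stack: [False]
POP_JUMP_IF_FALSE → pop False; jump. Stack: []
LOAD_CONST → push 4. Stack: [4]
LOAD_FAST a → push 38. Stack: [4, 38]
BINARY_OP - → 4 - 38 = -34. Stack: [-34]
LOAD_FAST b → push 38. Stack: [-34, 38]
BINARY_OP - → -34 - 38 = -72. Stack: [-72]
STORE_FAST p → p=-72. Stack: []
LOAD_CONST → push 10. Stack: [10]
STORE_FAST u → u=10. Stack: []
LOAD_FAST u → push 10. Stack: [10]
RETURN_VALUE → return 10.

10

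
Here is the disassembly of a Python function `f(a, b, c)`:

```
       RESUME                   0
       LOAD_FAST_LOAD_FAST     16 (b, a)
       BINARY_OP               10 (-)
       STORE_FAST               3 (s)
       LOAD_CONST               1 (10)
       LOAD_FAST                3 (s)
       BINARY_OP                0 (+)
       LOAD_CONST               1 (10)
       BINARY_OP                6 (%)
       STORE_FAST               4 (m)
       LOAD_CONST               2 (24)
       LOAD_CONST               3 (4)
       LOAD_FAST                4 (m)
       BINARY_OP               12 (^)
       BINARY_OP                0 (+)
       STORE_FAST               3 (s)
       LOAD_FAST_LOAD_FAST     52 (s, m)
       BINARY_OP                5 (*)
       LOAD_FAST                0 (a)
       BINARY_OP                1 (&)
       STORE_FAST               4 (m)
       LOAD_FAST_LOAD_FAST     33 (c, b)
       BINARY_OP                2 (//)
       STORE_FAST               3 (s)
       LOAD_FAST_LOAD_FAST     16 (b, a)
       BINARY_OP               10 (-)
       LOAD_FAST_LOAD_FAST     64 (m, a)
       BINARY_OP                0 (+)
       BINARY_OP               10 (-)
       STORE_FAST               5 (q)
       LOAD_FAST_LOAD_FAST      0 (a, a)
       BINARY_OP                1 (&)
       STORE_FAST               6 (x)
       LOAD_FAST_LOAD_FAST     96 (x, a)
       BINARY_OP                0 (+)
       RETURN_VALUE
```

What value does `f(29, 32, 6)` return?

LOAD_FAST_LOAD_FAST b,a → push 32,29. Stack: [32, 29]
BINARY_OP - → 32 - 29 = 3. Stack: [3]
STORE_FAST s → s=3. Stack: []
LOAD_CONST → push 10. Stack: [10]
LOAD_FAST s → push 3. Stack: [10, 3]
BINARY_OP + → 10 + 3 = 13. Stack: [13]
LOAD_CONST → push 10. Stack: [13, 10]
BINARY_OP % → 13 % 10 = 3. Stack: [3]
STORE_FAST m → m=3. Stack: []
LOAD_CONST → push 24. Stack: [24]
LOAD_CONST → push 4. Stack: [24, 4]
LOAD_FAST m → push 3. Stack: [24, 4, 3]
BINARY_OP ^ → 4 ^ 3 = 7. Stack: [24, 7]
BINARY_OP + → 24 + 7 = 31. Stack: [31]
STORE_FAST s → s=31. Stack: []
LOAD_FAST_LOAD_FAST s,m → push 31,3. Stack: [31, 3]
BINARY_OP * → 31 * 3 = 93. Stack: [93]
LOAD_FAST a → push 29. Stack: [93, 29]
BINARY_OP & → 93 & 29 = 29. Stack: [29]
STORE_FAST m → m=29. Stack: []
LOAD_FAST_LOAD_FAST c,b → push 6,32. Stack: [6, 32]
BINARY_OP // → 6 // 32 = 0. Stack: [0]
STORE_FAST s → s=0. Stack: []
LOAD_FAST_LOAD_FAST b,a → push 32,29. Stack: [32, 29]
BINARY_OP - → 32 - 29 = 3. Stack: [3]
LOAD_FAST_LOAD_FAST m,a → push 29,29. Stack: [3, 29, 29]
BINARY_OP + → 29 + 29 = 58. Stack: [3, 58]
BINARY_OP - → 3 - 58 = -55. Stack: [-55]
STORE_FAST q → q=-55. Stack: []
LOAD_FAST_LOAD_FAST a,a → push 29,29. Stack: [29, 29]
BINARY_OP & → 29 & 29 = 29. Stack: [29]
STORE_FAST x → x=29. Stack: []
LOAD_FAST_LOAD_FAST x,a → push 29,29. Stack: [29, 29]
BINARY_OP + → 29 + 29 = 58. Stack: [58]
RETURN_VALUE → return 58.

58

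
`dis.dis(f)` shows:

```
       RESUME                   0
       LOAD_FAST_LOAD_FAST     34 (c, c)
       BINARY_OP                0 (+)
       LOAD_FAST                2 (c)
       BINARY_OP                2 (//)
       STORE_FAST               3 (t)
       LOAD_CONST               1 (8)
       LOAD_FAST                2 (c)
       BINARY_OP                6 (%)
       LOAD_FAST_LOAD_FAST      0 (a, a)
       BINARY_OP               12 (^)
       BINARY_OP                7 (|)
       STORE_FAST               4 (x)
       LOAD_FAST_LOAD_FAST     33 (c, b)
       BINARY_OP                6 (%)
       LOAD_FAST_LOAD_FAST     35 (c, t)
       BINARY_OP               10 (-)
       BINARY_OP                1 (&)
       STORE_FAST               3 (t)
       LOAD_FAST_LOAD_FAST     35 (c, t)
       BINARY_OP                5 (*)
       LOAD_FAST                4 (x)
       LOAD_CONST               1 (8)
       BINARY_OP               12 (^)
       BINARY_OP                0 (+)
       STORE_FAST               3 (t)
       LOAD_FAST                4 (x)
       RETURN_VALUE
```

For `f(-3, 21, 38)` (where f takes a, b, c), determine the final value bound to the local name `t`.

LOAD_FAST_LOAD_FAST c,c → push 38,38. Stack: [38, 38]
BINARY_OP + → 38 + 38 = 76. Stack: [76]
LOAD_FAST c → push 38. Stack: [76, 38]
BINARY_OP // → 76 // 38 = 2. Stack: [2]
STORE_FAST t → t=2. Stack: []
LOAD_CONST → push 8. Stack: [8]
LOAD_FAST c → push 38. Stack: [8, 38]
BINARY_OP % → 8 % 38 = 8. Stack: [8]
LOAD_FAST_LOAD_FAST a,a → push -3,-3. Stack: [8, -3, -3]
BINARY_OP ^ → -3 ^ -3 = 0. Stack: [8, 0]
BINARY_OP | → 8 | 0 = 8. Stack: [8]
STORE_FAST x → x=8. Stack: []
LOAD_FAST_LOAD_FAST c,b → push 38,21. Stack: [38, 21]
BINARY_OP % → 38 % 21 = 17. Stack: [17]
LOAD_FAST_LOAD_FAST c,t → push 38,2. Stack: [17, 38, 2]
BINARY_OP - → 38 - 2 = 36. Stack: [17, 36]
BINARY_OP & → 17 & 36 = 0. Stack: [0]
STORE_FAST t → t=0. Stack: []
LOAD_FAST_LOAD_FAST c,t → push 38,0. Stack: [38, 0]
BINARY_OP * → 38 * 0 = 0. Stack: [0]
LOAD_FAST x → push 8. Stack: [0, 8]
LOAD_CONST → push 8. Stack: [0, 8, 8]
BINARY_OP ^ → 8 ^ 8 = 0. Stack: [0, 0]
BINARY_OP + → 0 + 0 = 0. Stack: [0]
STORE_FAST t → t=0. Stack: []
LOAD_FAST x → push 8. Stack: [8]
RETURN_VALUE → return 8.

0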